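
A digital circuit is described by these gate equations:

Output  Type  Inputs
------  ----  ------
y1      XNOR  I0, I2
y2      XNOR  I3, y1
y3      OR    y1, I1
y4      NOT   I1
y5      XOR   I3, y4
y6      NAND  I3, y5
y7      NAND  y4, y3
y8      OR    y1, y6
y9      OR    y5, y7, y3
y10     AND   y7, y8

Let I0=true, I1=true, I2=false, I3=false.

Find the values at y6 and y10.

y1 = I0 XNOR I2 = true XNOR false = false
y3 = y1 OR I1 = false OR true = true
y4 = NOT I1 = NOT true = false
y5 = I3 XOR y4 = false XOR false = false
y6 = I3 NAND y5 = false NAND false = true
y7 = y4 NAND y3 = false NAND true = true
y8 = y1 OR y6 = false OR true = true
y10 = y7 AND y8 = true AND true = true

y6 = true  y10 = true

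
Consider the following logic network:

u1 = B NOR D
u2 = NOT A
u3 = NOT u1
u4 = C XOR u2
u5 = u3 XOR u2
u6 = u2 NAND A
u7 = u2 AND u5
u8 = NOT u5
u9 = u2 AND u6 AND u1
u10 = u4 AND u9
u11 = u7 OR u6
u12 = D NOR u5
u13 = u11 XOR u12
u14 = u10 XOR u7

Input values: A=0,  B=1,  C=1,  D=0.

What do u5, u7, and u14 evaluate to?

u5 = 0, u7 = 0, u14 = 0

u1 = B NOR D = 1 NOR 0 = 0
u2 = NOT A = NOT 0 = 1
u3 = NOT u1 = NOT 0 = 1
u4 = C XOR u2 = 1 XOR 1 = 0
u5 = u3 XOR u2 = 1 XOR 1 = 0
u6 = u2 NAND A = 1 NAND 0 = 1
u7 = u2 AND u5 = 1 AND 0 = 0
u9 = u2 AND u6 AND u1 = 1 AND 1 AND 0 = 0
u10 = u4 AND u9 = 0 AND 0 = 0
u14 = u10 XOR u7 = 0 XOR 0 = 0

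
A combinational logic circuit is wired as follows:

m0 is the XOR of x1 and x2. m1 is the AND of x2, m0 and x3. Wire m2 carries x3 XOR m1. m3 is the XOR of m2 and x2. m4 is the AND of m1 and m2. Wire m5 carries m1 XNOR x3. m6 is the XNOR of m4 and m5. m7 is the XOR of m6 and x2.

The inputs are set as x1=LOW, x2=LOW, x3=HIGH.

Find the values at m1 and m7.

m0 = x1 XOR x2 = LOW XOR LOW = LOW
m1 = x2 AND m0 AND x3 = LOW AND LOW AND HIGH = LOW
m2 = x3 XOR m1 = HIGH XOR LOW = HIGH
m4 = m1 AND m2 = LOW AND HIGH = LOW
m5 = m1 XNOR x3 = LOW XNOR HIGH = LOW
m6 = m4 XNOR m5 = LOW XNOR LOW = HIGH
m7 = m6 XOR x2 = HIGH XOR LOW = HIGH

m1 = LOW  m7 = HIGH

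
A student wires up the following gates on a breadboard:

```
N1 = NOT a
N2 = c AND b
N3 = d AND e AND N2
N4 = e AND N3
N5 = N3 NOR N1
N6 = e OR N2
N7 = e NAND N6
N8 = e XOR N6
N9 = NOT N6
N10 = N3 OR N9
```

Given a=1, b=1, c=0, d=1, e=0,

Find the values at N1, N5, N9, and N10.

N1 = NOT a = NOT 1 = 0
N2 = c AND b = 0 AND 1 = 0
N3 = d AND e AND N2 = 1 AND 0 AND 0 = 0
N5 = N3 NOR N1 = 0 NOR 0 = 1
N6 = e OR N2 = 0 OR 0 = 0
N9 = NOT N6 = NOT 0 = 1
N10 = N3 OR N9 = 0 OR 1 = 1

N1 = 0, N5 = 1, N9 = 1, N10 = 1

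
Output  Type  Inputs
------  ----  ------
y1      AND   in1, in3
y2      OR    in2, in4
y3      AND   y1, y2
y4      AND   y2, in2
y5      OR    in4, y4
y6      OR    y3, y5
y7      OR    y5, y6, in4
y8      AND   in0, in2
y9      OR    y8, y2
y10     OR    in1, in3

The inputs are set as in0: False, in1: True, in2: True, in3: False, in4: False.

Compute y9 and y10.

y9 = True, y10 = True

y2 = in2 OR in4 = True OR False = True
y8 = in0 AND in2 = False AND True = False
y9 = y8 OR y2 = False OR True = True
y10 = in1 OR in3 = True OR False = True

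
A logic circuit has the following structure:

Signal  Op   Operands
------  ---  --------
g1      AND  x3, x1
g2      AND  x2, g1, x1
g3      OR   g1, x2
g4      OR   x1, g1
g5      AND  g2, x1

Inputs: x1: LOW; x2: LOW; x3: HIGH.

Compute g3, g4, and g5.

g1 = x3 AND x1 = HIGH AND LOW = LOW
g2 = x2 AND g1 AND x1 = LOW AND LOW AND LOW = LOW
g3 = g1 OR x2 = LOW OR LOW = LOW
g4 = x1 OR g1 = LOW OR LOW = LOW
g5 = g2 AND x1 = LOW AND LOW = LOW

g3 = LOW  g4 = LOW  g5 = LOW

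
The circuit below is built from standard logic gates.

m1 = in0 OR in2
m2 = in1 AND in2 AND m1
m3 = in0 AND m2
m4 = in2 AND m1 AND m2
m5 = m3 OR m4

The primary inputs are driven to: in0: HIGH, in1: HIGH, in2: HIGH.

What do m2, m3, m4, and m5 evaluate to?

m1 = in0 OR in2 = HIGH OR HIGH = HIGH
m2 = in1 AND in2 AND m1 = HIGH AND HIGH AND HIGH = HIGH
m3 = in0 AND m2 = HIGH AND HIGH = HIGH
m4 = in2 AND m1 AND m2 = HIGH AND HIGH AND HIGH = HIGH
m5 = m3 OR m4 = HIGH OR HIGH = HIGH

m2 = HIGH  m3 = HIGH  m4 = HIGH  m5 = HIGH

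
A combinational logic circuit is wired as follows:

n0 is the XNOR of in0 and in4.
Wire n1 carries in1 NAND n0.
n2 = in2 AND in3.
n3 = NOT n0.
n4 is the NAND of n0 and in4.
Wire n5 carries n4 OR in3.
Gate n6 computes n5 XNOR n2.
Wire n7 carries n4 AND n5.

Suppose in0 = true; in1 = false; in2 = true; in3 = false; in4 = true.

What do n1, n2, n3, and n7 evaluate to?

n1 = true; n2 = false; n3 = false; n7 = false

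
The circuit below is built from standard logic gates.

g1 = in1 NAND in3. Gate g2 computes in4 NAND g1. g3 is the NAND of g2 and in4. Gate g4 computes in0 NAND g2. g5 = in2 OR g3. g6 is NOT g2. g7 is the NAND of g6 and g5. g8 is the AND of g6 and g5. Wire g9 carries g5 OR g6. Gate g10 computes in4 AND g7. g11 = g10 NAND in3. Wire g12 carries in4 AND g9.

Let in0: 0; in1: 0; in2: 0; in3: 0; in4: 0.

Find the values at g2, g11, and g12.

g2 = 1, g11 = 1, g12 = 0

g1 = in1 NAND in3 = 0 NAND 0 = 1
g2 = in4 NAND g1 = 0 NAND 1 = 1
g3 = g2 NAND in4 = 1 NAND 0 = 1
g5 = in2 OR g3 = 0 OR 1 = 1
g6 = NOT g2 = NOT 1 = 0
g7 = g6 NAND g5 = 0 NAND 1 = 1
g9 = g5 OR g6 = 1 OR 0 = 1
g10 = in4 AND g7 = 0 AND 1 = 0
g11 = g10 NAND in3 = 0 NAND 0 = 1
g12 = in4 AND g9 = 0 AND 1 = 0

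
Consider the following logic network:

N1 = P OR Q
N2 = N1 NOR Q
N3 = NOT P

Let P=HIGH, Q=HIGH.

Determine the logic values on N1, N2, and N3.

N1 = HIGH  N2 = LOW  N3 = LOW

N1 = P OR Q = HIGH OR HIGH = HIGH
N2 = N1 NOR Q = HIGH NOR HIGH = LOW
N3 = NOT P = NOT HIGH = LOW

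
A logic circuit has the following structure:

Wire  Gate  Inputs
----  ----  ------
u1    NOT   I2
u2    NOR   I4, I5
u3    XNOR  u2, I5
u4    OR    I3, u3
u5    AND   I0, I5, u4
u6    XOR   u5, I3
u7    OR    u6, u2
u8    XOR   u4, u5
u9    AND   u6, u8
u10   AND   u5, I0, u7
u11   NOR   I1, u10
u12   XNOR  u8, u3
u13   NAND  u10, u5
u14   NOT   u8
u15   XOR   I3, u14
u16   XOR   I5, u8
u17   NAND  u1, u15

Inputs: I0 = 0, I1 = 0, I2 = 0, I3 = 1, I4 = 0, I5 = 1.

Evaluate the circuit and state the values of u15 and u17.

u1 = NOT I2 = NOT 0 = 1
u2 = I4 NOR I5 = 0 NOR 1 = 0
u3 = u2 XNOR I5 = 0 XNOR 1 = 0
u4 = I3 OR u3 = 1 OR 0 = 1
u5 = I0 AND I5 AND u4 = 0 AND 1 AND 1 = 0
u8 = u4 XOR u5 = 1 XOR 0 = 1
u14 = NOT u8 = NOT 1 = 0
u15 = I3 XOR u14 = 1 XOR 0 = 1
u17 = u1 NAND u15 = 1 NAND 1 = 0

u15 = 1, u17 = 0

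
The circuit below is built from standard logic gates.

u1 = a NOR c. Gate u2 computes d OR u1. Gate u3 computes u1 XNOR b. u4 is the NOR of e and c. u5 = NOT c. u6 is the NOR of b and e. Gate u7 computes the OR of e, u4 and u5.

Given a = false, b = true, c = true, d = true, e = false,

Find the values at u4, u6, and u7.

u4 = false, u6 = false, u7 = false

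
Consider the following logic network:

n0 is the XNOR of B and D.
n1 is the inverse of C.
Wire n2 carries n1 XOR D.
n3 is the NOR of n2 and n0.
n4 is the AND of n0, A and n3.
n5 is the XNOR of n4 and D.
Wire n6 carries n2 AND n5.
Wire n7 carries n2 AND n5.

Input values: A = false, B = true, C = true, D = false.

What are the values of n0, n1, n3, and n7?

n0 = B XNOR D = true XNOR false = false
n1 = NOT C = NOT true = false
n2 = n1 XOR D = false XOR false = false
n3 = n2 NOR n0 = false NOR false = true
n4 = n0 AND A AND n3 = false AND false AND true = false
n5 = n4 XNOR D = false XNOR false = true
n7 = n2 AND n5 = false AND true = false

n0 = false  n1 = false  n3 = true  n7 = false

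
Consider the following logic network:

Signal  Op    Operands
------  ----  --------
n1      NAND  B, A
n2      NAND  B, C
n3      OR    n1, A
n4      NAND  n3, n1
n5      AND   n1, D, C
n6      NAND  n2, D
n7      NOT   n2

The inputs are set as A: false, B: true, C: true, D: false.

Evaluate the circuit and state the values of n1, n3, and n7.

n1 = B NAND A = true NAND false = true
n2 = B NAND C = true NAND true = false
n3 = n1 OR A = true OR false = true
n7 = NOT n2 = NOT false = true

n1 = true, n3 = true, n7 = true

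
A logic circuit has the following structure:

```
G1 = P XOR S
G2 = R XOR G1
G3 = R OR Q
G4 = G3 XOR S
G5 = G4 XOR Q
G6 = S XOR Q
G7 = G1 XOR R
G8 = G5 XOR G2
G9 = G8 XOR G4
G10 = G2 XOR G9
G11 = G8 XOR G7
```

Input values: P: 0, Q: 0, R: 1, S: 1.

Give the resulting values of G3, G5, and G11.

G3 = 1, G5 = 0, G11 = 0

G1 = P XOR S = 0 XOR 1 = 1
G2 = R XOR G1 = 1 XOR 1 = 0
G3 = R OR Q = 1 OR 0 = 1
G4 = G3 XOR S = 1 XOR 1 = 0
G5 = G4 XOR Q = 0 XOR 0 = 0
G7 = G1 XOR R = 1 XOR 1 = 0
G8 = G5 XOR G2 = 0 XOR 0 = 0
G11 = G8 XOR G7 = 0 XOR 0 = 0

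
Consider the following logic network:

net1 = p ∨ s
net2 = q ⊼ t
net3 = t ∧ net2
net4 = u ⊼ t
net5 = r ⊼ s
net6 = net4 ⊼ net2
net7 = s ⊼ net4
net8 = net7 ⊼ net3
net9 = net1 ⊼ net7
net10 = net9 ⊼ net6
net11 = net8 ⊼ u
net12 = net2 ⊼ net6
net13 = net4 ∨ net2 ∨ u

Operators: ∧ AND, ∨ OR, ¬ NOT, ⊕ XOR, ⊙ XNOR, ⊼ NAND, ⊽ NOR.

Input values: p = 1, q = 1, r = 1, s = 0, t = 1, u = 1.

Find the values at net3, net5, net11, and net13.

net3 = 0, net5 = 1, net11 = 0, net13 = 1

net2 = q NAND t = 1 NAND 1 = 0
net3 = t AND net2 = 1 AND 0 = 0
net4 = u NAND t = 1 NAND 1 = 0
net5 = r NAND s = 1 NAND 0 = 1
net7 = s NAND net4 = 0 NAND 0 = 1
net8 = net7 NAND net3 = 1 NAND 0 = 1
net11 = net8 NAND u = 1 NAND 1 = 0
net13 = net4 OR net2 OR u = 0 OR 0 OR 1 = 1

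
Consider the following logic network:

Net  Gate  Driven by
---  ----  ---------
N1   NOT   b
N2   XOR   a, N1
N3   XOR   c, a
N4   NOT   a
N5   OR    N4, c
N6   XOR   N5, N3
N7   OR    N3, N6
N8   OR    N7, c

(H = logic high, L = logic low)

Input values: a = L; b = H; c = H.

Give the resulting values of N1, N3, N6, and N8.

N1 = NOT b = NOT H = L
N3 = c XOR a = H XOR L = H
N4 = NOT a = NOT L = H
N5 = N4 OR c = H OR H = H
N6 = N5 XOR N3 = H XOR H = L
N7 = N3 OR N6 = H OR L = H
N8 = N7 OR c = H OR H = H

N1 = L, N3 = H, N6 = L, N8 = H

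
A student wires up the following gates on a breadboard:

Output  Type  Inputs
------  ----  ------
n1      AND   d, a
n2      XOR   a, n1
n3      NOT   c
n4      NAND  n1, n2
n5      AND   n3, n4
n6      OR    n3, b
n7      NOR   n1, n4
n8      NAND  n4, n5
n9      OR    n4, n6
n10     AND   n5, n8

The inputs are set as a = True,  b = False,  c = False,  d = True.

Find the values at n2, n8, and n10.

n1 = d AND a = True AND True = True
n2 = a XOR n1 = True XOR True = False
n3 = NOT c = NOT False = True
n4 = n1 NAND n2 = True NAND False = True
n5 = n3 AND n4 = True AND True = True
n8 = n4 NAND n5 = True NAND True = False
n10 = n5 AND n8 = True AND False = False

n2 = False  n8 = False  n10 = False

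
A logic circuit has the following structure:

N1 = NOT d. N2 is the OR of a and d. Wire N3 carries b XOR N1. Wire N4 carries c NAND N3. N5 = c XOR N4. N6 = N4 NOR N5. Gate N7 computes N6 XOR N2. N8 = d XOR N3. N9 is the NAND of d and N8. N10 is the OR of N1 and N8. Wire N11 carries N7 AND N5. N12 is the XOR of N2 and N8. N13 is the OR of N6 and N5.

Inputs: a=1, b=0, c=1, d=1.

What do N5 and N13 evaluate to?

N5 = 0  N13 = 0

N1 = NOT d = NOT 1 = 0
N3 = b XOR N1 = 0 XOR 0 = 0
N4 = c NAND N3 = 1 NAND 0 = 1
N5 = c XOR N4 = 1 XOR 1 = 0
N6 = N4 NOR N5 = 1 NOR 0 = 0
N13 = N6 OR N5 = 0 OR 0 = 0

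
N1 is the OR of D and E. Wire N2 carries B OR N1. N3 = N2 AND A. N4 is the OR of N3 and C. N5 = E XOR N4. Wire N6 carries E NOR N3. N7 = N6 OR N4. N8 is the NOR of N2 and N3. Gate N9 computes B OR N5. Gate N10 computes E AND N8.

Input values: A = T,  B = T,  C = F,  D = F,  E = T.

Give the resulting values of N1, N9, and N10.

N1 = T; N9 = T; N10 = F

N1 = D OR E = F OR T = T
N2 = B OR N1 = T OR T = T
N3 = N2 AND A = T AND T = T
N4 = N3 OR C = T OR F = T
N5 = E XOR N4 = T XOR T = F
N8 = N2 NOR N3 = T NOR T = F
N9 = B OR N5 = T OR F = T
N10 = E AND N8 = T AND F = F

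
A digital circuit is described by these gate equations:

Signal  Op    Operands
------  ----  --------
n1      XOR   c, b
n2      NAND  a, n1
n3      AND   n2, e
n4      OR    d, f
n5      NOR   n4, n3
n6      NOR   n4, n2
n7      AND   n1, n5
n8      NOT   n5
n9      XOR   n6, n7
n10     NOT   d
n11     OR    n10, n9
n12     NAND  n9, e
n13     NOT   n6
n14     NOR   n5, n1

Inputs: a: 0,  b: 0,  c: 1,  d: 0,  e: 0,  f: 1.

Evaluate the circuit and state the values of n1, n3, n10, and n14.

n1 = 1  n3 = 0  n10 = 1  n14 = 0

n1 = c XOR b = 1 XOR 0 = 1
n2 = a NAND n1 = 0 NAND 1 = 1
n3 = n2 AND e = 1 AND 0 = 0
n4 = d OR f = 0 OR 1 = 1
n5 = n4 NOR n3 = 1 NOR 0 = 0
n10 = NOT d = NOT 0 = 1
n14 = n5 NOR n1 = 0 NOR 1 = 0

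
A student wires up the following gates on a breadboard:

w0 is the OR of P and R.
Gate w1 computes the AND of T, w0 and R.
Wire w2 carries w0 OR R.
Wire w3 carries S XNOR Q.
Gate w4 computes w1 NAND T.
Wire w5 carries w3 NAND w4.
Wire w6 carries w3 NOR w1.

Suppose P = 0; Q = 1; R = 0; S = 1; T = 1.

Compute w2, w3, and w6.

w2 = 0  w3 = 1  w6 = 0

w0 = P OR R = 0 OR 0 = 0
w1 = T AND w0 AND R = 1 AND 0 AND 0 = 0
w2 = w0 OR R = 0 OR 0 = 0
w3 = S XNOR Q = 1 XNOR 1 = 1
w6 = w3 NOR w1 = 1 NOR 0 = 0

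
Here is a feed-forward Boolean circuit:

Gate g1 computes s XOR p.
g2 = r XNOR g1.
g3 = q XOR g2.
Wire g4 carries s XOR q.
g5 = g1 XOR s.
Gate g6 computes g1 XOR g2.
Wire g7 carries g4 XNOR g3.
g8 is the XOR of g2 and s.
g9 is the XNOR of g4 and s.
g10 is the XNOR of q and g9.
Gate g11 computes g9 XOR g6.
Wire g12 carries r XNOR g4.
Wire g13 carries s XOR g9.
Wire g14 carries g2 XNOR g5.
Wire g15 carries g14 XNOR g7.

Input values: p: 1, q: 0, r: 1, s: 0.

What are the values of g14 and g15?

g1 = s XOR p = 0 XOR 1 = 1
g2 = r XNOR g1 = 1 XNOR 1 = 1
g3 = q XOR g2 = 0 XOR 1 = 1
g4 = s XOR q = 0 XOR 0 = 0
g5 = g1 XOR s = 1 XOR 0 = 1
g7 = g4 XNOR g3 = 0 XNOR 1 = 0
g14 = g2 XNOR g5 = 1 XNOR 1 = 1
g15 = g14 XNOR g7 = 1 XNOR 0 = 0

g14 = 1, g15 = 0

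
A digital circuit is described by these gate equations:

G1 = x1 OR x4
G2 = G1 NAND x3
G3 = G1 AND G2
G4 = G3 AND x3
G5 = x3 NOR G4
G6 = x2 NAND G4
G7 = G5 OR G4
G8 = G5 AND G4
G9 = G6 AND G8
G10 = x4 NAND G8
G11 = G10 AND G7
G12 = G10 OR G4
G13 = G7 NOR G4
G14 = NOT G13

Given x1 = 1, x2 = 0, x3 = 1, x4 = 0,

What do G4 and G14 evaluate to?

G4 = 0; G14 = 0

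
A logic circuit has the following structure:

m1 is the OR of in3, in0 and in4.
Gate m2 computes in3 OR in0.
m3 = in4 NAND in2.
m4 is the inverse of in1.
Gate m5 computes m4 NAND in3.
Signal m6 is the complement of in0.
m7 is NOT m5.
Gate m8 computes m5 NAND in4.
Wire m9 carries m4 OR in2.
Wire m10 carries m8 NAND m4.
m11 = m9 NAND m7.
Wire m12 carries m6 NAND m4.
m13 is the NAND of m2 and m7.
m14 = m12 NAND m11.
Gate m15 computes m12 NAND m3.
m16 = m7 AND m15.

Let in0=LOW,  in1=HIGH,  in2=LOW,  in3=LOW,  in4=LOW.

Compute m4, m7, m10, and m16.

m4 = LOW; m7 = LOW; m10 = HIGH; m16 = LOW

m3 = in4 NAND in2 = LOW NAND LOW = HIGH
m4 = NOT in1 = NOT HIGH = LOW
m5 = m4 NAND in3 = LOW NAND LOW = HIGH
m6 = NOT in0 = NOT LOW = HIGH
m7 = NOT m5 = NOT HIGH = LOW
m8 = m5 NAND in4 = HIGH NAND LOW = HIGH
m10 = m8 NAND m4 = HIGH NAND LOW = HIGH
m12 = m6 NAND m4 = HIGH NAND LOW = HIGH
m15 = m12 NAND m3 = HIGH NAND HIGH = LOW
m16 = m7 AND m15 = LOW AND LOW = LOW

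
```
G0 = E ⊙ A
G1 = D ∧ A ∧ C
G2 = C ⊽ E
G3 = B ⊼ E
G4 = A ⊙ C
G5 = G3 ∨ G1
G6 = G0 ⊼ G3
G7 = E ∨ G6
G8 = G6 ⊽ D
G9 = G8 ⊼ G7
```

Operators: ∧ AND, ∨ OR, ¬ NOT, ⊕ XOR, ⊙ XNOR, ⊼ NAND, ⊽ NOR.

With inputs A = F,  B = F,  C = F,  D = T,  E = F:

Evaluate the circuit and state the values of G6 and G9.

G0 = E XNOR A = F XNOR F = T
G3 = B NAND E = F NAND F = T
G6 = G0 NAND G3 = T NAND T = F
G7 = E OR G6 = F OR F = F
G8 = G6 NOR D = F NOR T = F
G9 = G8 NAND G7 = F NAND F = T

G6 = F  G9 = T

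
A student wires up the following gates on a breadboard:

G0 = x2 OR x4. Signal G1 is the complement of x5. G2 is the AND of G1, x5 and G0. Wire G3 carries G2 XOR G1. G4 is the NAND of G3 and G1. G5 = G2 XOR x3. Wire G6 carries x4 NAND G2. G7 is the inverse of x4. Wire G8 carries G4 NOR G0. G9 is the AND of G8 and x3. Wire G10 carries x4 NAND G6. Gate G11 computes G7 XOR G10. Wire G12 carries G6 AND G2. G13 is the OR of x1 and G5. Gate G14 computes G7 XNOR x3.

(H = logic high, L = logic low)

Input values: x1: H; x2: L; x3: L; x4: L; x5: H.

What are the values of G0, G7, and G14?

G0 = L, G7 = H, G14 = L

G0 = x2 OR x4 = L OR L = L
G7 = NOT x4 = NOT L = H
G14 = G7 XNOR x3 = H XNOR L = L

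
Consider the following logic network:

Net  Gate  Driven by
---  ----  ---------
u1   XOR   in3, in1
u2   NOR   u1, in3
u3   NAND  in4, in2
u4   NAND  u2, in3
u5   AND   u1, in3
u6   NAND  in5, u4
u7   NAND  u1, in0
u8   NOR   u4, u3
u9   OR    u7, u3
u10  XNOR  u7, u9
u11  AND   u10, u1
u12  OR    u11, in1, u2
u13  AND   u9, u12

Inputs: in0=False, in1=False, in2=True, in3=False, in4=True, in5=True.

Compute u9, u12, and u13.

u1 = in3 XOR in1 = False XOR False = False
u2 = u1 NOR in3 = False NOR False = True
u3 = in4 NAND in2 = True NAND True = False
u7 = u1 NAND in0 = False NAND False = True
u9 = u7 OR u3 = True OR False = True
u10 = u7 XNOR u9 = True XNOR True = True
u11 = u10 AND u1 = True AND False = False
u12 = u11 OR in1 OR u2 = False OR False OR True = True
u13 = u9 AND u12 = True AND True = True

u9 = True, u12 = True, u13 = True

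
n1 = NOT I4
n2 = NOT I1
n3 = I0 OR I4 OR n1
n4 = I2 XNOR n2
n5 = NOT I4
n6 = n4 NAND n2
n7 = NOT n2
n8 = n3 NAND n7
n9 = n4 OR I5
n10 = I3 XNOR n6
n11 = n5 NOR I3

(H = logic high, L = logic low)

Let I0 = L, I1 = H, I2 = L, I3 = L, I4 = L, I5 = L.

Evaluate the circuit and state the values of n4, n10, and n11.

n4 = H  n10 = L  n11 = L

n2 = NOT I1 = NOT H = L
n4 = I2 XNOR n2 = L XNOR L = H
n5 = NOT I4 = NOT L = H
n6 = n4 NAND n2 = H NAND L = H
n10 = I3 XNOR n6 = L XNOR H = L
n11 = n5 NOR I3 = H NOR L = L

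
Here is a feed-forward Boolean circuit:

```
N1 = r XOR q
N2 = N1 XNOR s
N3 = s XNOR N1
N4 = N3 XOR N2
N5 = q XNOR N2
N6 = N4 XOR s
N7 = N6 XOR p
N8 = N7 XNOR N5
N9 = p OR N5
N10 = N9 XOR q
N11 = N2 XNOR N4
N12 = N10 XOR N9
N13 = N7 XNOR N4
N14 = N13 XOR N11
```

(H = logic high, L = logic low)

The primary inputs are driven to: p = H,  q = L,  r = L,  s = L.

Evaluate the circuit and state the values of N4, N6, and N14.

N1 = r XOR q = L XOR L = L
N2 = N1 XNOR s = L XNOR L = H
N3 = s XNOR N1 = L XNOR L = H
N4 = N3 XOR N2 = H XOR H = L
N6 = N4 XOR s = L XOR L = L
N7 = N6 XOR p = L XOR H = H
N11 = N2 XNOR N4 = H XNOR L = L
N13 = N7 XNOR N4 = H XNOR L = L
N14 = N13 XOR N11 = L XOR L = L

N4 = L  N6 = L  N14 = L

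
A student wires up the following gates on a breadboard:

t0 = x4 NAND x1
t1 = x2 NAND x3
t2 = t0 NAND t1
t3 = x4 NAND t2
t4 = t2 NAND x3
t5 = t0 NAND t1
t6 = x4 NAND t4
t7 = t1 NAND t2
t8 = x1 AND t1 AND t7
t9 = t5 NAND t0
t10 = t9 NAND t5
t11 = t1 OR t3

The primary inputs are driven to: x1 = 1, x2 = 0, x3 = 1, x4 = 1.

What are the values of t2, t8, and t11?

t2 = 1; t8 = 0; t11 = 1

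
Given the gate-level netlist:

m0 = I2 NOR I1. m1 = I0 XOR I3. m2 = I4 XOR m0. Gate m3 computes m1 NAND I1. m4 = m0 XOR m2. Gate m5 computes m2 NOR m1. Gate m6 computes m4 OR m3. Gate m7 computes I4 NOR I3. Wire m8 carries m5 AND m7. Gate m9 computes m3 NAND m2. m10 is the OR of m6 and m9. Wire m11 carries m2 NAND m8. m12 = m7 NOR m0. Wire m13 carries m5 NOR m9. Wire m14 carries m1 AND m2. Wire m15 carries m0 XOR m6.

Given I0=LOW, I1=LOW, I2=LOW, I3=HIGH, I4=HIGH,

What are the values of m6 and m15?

m6 = HIGH, m15 = LOW

m0 = I2 NOR I1 = LOW NOR LOW = HIGH
m1 = I0 XOR I3 = LOW XOR HIGH = HIGH
m2 = I4 XOR m0 = HIGH XOR HIGH = LOW
m3 = m1 NAND I1 = HIGH NAND LOW = HIGH
m4 = m0 XOR m2 = HIGH XOR LOW = HIGH
m6 = m4 OR m3 = HIGH OR HIGH = HIGH
m15 = m0 XOR m6 = HIGH XOR HIGH = LOW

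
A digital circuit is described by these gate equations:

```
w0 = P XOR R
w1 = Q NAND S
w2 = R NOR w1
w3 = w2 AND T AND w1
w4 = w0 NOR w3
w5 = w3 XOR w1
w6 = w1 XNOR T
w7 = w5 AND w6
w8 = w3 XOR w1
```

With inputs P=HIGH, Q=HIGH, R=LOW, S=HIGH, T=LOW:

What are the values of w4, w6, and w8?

w0 = P XOR R = HIGH XOR LOW = HIGH
w1 = Q NAND S = HIGH NAND HIGH = LOW
w2 = R NOR w1 = LOW NOR LOW = HIGH
w3 = w2 AND T AND w1 = HIGH AND LOW AND LOW = LOW
w4 = w0 NOR w3 = HIGH NOR LOW = LOW
w6 = w1 XNOR T = LOW XNOR LOW = HIGH
w8 = w3 XOR w1 = LOW XOR LOW = LOW

w4 = LOW; w6 = HIGH; w8 = LOW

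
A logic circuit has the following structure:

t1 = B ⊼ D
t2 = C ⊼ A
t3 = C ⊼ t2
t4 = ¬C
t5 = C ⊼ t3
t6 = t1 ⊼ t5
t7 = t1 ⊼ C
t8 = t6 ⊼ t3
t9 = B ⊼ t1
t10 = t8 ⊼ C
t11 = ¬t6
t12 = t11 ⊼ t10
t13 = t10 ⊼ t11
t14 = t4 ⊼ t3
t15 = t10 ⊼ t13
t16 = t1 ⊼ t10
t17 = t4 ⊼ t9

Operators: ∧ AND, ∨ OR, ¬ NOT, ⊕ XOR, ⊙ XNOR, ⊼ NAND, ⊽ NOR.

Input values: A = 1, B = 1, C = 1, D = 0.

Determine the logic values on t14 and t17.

t1 = B NAND D = 1 NAND 0 = 1
t2 = C NAND A = 1 NAND 1 = 0
t3 = C NAND t2 = 1 NAND 0 = 1
t4 = NOT C = NOT 1 = 0
t9 = B NAND t1 = 1 NAND 1 = 0
t14 = t4 NAND t3 = 0 NAND 1 = 1
t17 = t4 NAND t9 = 0 NAND 0 = 1

t14 = 1, t17 = 1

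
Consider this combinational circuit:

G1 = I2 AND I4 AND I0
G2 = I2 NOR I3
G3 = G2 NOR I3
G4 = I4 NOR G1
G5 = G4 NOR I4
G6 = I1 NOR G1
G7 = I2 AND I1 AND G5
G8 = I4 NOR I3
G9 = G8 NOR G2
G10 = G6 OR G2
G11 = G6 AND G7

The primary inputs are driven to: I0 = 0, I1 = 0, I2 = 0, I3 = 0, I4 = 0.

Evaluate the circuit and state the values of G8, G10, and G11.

G1 = I2 AND I4 AND I0 = 0 AND 0 AND 0 = 0
G2 = I2 NOR I3 = 0 NOR 0 = 1
G4 = I4 NOR G1 = 0 NOR 0 = 1
G5 = G4 NOR I4 = 1 NOR 0 = 0
G6 = I1 NOR G1 = 0 NOR 0 = 1
G7 = I2 AND I1 AND G5 = 0 AND 0 AND 0 = 0
G8 = I4 NOR I3 = 0 NOR 0 = 1
G10 = G6 OR G2 = 1 OR 1 = 1
G11 = G6 AND G7 = 1 AND 0 = 0

G8 = 1; G10 = 1; G11 = 0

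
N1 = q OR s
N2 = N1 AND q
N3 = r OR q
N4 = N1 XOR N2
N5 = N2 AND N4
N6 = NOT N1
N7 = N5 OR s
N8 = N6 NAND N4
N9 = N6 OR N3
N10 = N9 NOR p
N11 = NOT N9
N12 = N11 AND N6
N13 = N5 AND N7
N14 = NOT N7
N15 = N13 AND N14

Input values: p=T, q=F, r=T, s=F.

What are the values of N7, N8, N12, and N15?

N7 = F; N8 = T; N12 = F; N15 = F

N1 = q OR s = F OR F = F
N2 = N1 AND q = F AND F = F
N3 = r OR q = T OR F = T
N4 = N1 XOR N2 = F XOR F = F
N5 = N2 AND N4 = F AND F = F
N6 = NOT N1 = NOT F = T
N7 = N5 OR s = F OR F = F
N8 = N6 NAND N4 = T NAND F = T
N9 = N6 OR N3 = T OR T = T
N11 = NOT N9 = NOT T = F
N12 = N11 AND N6 = F AND T = F
N13 = N5 AND N7 = F AND F = F
N14 = NOT N7 = NOT F = T
N15 = N13 AND N14 = F AND T = F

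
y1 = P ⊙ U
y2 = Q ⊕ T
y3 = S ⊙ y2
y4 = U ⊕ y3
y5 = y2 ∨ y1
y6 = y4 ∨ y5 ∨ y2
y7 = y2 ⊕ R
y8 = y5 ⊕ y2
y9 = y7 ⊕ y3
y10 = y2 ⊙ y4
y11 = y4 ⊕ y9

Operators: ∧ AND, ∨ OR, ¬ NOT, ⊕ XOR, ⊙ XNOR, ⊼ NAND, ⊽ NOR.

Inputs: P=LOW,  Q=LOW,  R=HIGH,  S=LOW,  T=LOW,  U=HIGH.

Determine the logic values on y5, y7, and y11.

y5 = LOW, y7 = HIGH, y11 = LOW

y1 = P XNOR U = LOW XNOR HIGH = LOW
y2 = Q XOR T = LOW XOR LOW = LOW
y3 = S XNOR y2 = LOW XNOR LOW = HIGH
y4 = U XOR y3 = HIGH XOR HIGH = LOW
y5 = y2 OR y1 = LOW OR LOW = LOW
y7 = y2 XOR R = LOW XOR HIGH = HIGH
y9 = y7 XOR y3 = HIGH XOR HIGH = LOW
y11 = y4 XOR y9 = LOW XOR LOW = LOW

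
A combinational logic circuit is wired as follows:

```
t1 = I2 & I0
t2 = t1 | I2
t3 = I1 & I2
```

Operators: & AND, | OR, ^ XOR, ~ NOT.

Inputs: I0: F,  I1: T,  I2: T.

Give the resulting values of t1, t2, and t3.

t1 = I2 AND I0 = T AND F = F
t2 = t1 OR I2 = F OR T = T
t3 = I1 AND I2 = T AND T = T

t1 = F, t2 = T, t3 = T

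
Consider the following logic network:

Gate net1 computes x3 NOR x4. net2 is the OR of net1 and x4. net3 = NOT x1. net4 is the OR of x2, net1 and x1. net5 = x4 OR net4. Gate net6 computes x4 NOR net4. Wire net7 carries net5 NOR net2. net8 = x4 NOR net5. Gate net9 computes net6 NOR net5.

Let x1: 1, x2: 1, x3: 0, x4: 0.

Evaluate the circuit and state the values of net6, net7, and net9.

net1 = x3 NOR x4 = 0 NOR 0 = 1
net2 = net1 OR x4 = 1 OR 0 = 1
net4 = x2 OR net1 OR x1 = 1 OR 1 OR 1 = 1
net5 = x4 OR net4 = 0 OR 1 = 1
net6 = x4 NOR net4 = 0 NOR 1 = 0
net7 = net5 NOR net2 = 1 NOR 1 = 0
net9 = net6 NOR net5 = 0 NOR 1 = 0

net6 = 0, net7 = 0, net9 = 0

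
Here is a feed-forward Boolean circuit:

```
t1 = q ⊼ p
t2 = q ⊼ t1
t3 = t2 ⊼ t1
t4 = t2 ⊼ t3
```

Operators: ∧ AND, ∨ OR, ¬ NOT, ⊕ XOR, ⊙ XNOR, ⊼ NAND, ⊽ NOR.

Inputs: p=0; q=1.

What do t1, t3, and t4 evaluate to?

t1 = q NAND p = 1 NAND 0 = 1
t2 = q NAND t1 = 1 NAND 1 = 0
t3 = t2 NAND t1 = 0 NAND 1 = 1
t4 = t2 NAND t3 = 0 NAND 1 = 1

t1 = 1; t3 = 1; t4 = 1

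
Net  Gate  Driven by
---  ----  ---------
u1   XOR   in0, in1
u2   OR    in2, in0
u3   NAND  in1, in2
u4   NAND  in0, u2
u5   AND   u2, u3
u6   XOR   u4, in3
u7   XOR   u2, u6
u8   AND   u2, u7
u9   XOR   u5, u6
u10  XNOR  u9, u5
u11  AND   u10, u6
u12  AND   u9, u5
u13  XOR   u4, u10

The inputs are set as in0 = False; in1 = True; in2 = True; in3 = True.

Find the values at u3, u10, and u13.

u2 = in2 OR in0 = True OR False = True
u3 = in1 NAND in2 = True NAND True = False
u4 = in0 NAND u2 = False NAND True = True
u5 = u2 AND u3 = True AND False = False
u6 = u4 XOR in3 = True XOR True = False
u9 = u5 XOR u6 = False XOR False = False
u10 = u9 XNOR u5 = False XNOR False = True
u13 = u4 XOR u10 = True XOR True = False

u3 = False, u10 = True, u13 = False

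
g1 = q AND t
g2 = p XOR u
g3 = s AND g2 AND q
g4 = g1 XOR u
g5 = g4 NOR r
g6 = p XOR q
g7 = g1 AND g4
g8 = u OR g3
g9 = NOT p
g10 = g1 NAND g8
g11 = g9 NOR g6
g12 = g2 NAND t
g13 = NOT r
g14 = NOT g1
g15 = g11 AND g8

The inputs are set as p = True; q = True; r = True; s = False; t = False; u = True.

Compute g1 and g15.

g1 = False, g15 = True

g1 = q AND t = True AND False = False
g2 = p XOR u = True XOR True = False
g3 = s AND g2 AND q = False AND False AND True = False
g6 = p XOR q = True XOR True = False
g8 = u OR g3 = True OR False = True
g9 = NOT p = NOT True = False
g11 = g9 NOR g6 = False NOR False = True
g15 = g11 AND g8 = True AND True = True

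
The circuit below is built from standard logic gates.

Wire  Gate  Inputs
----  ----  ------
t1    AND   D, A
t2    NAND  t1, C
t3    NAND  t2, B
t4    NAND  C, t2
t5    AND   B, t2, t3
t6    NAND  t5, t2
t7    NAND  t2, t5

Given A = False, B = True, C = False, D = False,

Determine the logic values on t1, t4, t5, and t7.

t1 = False, t4 = True, t5 = False, t7 = True

t1 = D AND A = False AND False = False
t2 = t1 NAND C = False NAND False = True
t3 = t2 NAND B = True NAND True = False
t4 = C NAND t2 = False NAND True = True
t5 = B AND t2 AND t3 = True AND True AND False = False
t7 = t2 NAND t5 = True NAND False = True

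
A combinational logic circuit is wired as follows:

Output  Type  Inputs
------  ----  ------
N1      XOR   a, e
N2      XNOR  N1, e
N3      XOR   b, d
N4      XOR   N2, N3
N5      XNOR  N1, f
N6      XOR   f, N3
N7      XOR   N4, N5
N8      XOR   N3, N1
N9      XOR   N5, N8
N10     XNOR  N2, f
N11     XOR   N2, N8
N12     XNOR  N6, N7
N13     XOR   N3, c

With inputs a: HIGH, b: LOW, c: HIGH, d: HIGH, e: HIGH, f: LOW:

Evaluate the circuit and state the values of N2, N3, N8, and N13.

N2 = LOW, N3 = HIGH, N8 = HIGH, N13 = LOW

N1 = a XOR e = HIGH XOR HIGH = LOW
N2 = N1 XNOR e = LOW XNOR HIGH = LOW
N3 = b XOR d = LOW XOR HIGH = HIGH
N8 = N3 XOR N1 = HIGH XOR LOW = HIGH
N13 = N3 XOR c = HIGH XOR HIGH = LOW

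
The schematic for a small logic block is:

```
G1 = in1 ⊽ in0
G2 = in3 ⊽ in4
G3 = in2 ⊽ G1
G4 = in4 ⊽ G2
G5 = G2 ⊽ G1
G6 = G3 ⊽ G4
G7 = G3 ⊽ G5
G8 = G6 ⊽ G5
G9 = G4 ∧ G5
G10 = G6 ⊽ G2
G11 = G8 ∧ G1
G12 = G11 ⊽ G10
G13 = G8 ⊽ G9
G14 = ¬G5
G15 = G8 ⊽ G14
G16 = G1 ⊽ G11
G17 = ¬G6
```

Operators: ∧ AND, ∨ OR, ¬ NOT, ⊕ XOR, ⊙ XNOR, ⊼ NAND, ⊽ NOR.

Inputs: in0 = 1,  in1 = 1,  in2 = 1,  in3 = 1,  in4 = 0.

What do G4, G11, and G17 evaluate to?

G4 = 1, G11 = 0, G17 = 1

G1 = in1 NOR in0 = 1 NOR 1 = 0
G2 = in3 NOR in4 = 1 NOR 0 = 0
G3 = in2 NOR G1 = 1 NOR 0 = 0
G4 = in4 NOR G2 = 0 NOR 0 = 1
G5 = G2 NOR G1 = 0 NOR 0 = 1
G6 = G3 NOR G4 = 0 NOR 1 = 0
G8 = G6 NOR G5 = 0 NOR 1 = 0
G11 = G8 AND G1 = 0 AND 0 = 0
G17 = NOT G6 = NOT 0 = 1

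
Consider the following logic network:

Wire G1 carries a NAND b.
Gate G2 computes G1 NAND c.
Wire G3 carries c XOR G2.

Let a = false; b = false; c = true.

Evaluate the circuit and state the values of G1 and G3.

G1 = a NAND b = false NAND false = true
G2 = G1 NAND c = true NAND true = false
G3 = c XOR G2 = true XOR false = true

G1 = true  G3 = true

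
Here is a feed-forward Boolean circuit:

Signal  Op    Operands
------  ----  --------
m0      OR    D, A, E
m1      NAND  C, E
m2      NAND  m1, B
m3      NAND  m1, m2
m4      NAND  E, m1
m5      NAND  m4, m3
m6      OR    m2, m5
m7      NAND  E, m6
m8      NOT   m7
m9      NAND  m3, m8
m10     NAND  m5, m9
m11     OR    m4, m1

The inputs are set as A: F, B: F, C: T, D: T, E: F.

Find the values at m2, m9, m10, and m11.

m1 = C NAND E = T NAND F = T
m2 = m1 NAND B = T NAND F = T
m3 = m1 NAND m2 = T NAND T = F
m4 = E NAND m1 = F NAND T = T
m5 = m4 NAND m3 = T NAND F = T
m6 = m2 OR m5 = T OR T = T
m7 = E NAND m6 = F NAND T = T
m8 = NOT m7 = NOT T = F
m9 = m3 NAND m8 = F NAND F = T
m10 = m5 NAND m9 = T NAND T = F
m11 = m4 OR m1 = T OR T = T

m2 = T; m9 = T; m10 = F; m11 = T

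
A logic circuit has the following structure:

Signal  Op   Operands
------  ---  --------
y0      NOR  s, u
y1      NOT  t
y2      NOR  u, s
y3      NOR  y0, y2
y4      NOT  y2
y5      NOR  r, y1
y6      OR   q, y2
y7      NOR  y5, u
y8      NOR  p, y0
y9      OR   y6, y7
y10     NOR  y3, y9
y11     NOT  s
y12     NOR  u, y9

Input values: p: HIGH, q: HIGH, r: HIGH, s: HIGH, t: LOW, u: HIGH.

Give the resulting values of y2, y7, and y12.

y1 = NOT t = NOT LOW = HIGH
y2 = u NOR s = HIGH NOR HIGH = LOW
y5 = r NOR y1 = HIGH NOR HIGH = LOW
y6 = q OR y2 = HIGH OR LOW = HIGH
y7 = y5 NOR u = LOW NOR HIGH = LOW
y9 = y6 OR y7 = HIGH OR LOW = HIGH
y12 = u NOR y9 = HIGH NOR HIGH = LOW

y2 = LOW, y7 = LOW, y12 = LOW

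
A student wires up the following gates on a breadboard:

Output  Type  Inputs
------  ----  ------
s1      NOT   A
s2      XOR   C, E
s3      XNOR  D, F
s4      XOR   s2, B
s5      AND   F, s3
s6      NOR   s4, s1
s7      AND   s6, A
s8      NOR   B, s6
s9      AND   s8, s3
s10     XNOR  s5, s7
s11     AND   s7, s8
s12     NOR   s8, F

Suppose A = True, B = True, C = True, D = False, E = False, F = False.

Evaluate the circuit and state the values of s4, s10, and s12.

s1 = NOT A = NOT True = False
s2 = C XOR E = True XOR False = True
s3 = D XNOR F = False XNOR False = True
s4 = s2 XOR B = True XOR True = False
s5 = F AND s3 = False AND True = False
s6 = s4 NOR s1 = False NOR False = True
s7 = s6 AND A = True AND True = True
s8 = B NOR s6 = True NOR True = False
s10 = s5 XNOR s7 = False XNOR True = False
s12 = s8 NOR F = False NOR False = True

s4 = False; s10 = False; s12 = True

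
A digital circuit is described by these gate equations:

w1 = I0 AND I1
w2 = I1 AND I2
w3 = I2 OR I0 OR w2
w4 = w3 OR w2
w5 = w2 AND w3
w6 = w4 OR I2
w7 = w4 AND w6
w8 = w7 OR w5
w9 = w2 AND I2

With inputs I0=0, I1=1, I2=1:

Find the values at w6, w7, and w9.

w6 = 1; w7 = 1; w9 = 1

w2 = I1 AND I2 = 1 AND 1 = 1
w3 = I2 OR I0 OR w2 = 1 OR 0 OR 1 = 1
w4 = w3 OR w2 = 1 OR 1 = 1
w6 = w4 OR I2 = 1 OR 1 = 1
w7 = w4 AND w6 = 1 AND 1 = 1
w9 = w2 AND I2 = 1 AND 1 = 1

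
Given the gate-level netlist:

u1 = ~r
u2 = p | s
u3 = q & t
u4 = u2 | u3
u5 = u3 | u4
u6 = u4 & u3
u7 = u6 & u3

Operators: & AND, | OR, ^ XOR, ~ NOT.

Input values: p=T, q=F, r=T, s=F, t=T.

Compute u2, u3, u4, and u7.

u2 = T; u3 = F; u4 = T; u7 = F

u2 = p OR s = T OR F = T
u3 = q AND t = F AND T = F
u4 = u2 OR u3 = T OR F = T
u6 = u4 AND u3 = T AND F = F
u7 = u6 AND u3 = F AND F = F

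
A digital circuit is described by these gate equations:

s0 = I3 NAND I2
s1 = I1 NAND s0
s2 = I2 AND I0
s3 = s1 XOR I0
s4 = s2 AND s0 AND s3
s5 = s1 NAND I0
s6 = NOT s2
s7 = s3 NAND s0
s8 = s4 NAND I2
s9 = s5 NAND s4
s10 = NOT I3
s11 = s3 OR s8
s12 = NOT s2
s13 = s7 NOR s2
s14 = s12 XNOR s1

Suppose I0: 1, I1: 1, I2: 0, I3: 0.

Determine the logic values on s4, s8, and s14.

s0 = I3 NAND I2 = 0 NAND 0 = 1
s1 = I1 NAND s0 = 1 NAND 1 = 0
s2 = I2 AND I0 = 0 AND 1 = 0
s3 = s1 XOR I0 = 0 XOR 1 = 1
s4 = s2 AND s0 AND s3 = 0 AND 1 AND 1 = 0
s8 = s4 NAND I2 = 0 NAND 0 = 1
s12 = NOT s2 = NOT 0 = 1
s14 = s12 XNOR s1 = 1 XNOR 0 = 0

s4 = 0; s8 = 1; s14 = 0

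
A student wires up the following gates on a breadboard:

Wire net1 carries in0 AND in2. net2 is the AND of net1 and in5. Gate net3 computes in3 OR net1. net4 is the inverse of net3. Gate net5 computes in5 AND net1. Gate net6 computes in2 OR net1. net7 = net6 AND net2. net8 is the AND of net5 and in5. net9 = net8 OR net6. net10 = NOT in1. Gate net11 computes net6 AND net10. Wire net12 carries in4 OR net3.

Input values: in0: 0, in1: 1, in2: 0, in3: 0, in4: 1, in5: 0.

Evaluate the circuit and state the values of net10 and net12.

net10 = 0, net12 = 1

net1 = in0 AND in2 = 0 AND 0 = 0
net3 = in3 OR net1 = 0 OR 0 = 0
net10 = NOT in1 = NOT 1 = 0
net12 = in4 OR net3 = 1 OR 0 = 1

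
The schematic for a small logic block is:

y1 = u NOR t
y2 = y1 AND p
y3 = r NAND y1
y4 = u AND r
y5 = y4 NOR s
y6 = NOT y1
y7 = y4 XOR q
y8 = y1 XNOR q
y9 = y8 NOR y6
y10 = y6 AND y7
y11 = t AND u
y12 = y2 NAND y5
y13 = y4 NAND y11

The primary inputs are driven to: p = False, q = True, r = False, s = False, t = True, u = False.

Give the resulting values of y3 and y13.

y3 = True, y13 = True

y1 = u NOR t = False NOR True = False
y3 = r NAND y1 = False NAND False = True
y4 = u AND r = False AND False = False
y11 = t AND u = True AND False = False
y13 = y4 NAND y11 = False NAND False = True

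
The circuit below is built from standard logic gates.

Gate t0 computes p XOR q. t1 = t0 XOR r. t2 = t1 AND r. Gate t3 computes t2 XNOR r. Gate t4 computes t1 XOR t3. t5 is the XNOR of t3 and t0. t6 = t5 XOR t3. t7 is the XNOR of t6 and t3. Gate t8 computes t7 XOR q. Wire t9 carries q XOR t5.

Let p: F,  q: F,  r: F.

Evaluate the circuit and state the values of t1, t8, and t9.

t0 = p XOR q = F XOR F = F
t1 = t0 XOR r = F XOR F = F
t2 = t1 AND r = F AND F = F
t3 = t2 XNOR r = F XNOR F = T
t5 = t3 XNOR t0 = T XNOR F = F
t6 = t5 XOR t3 = F XOR T = T
t7 = t6 XNOR t3 = T XNOR T = T
t8 = t7 XOR q = T XOR F = T
t9 = q XOR t5 = F XOR F = F

t1 = F; t8 = T; t9 = F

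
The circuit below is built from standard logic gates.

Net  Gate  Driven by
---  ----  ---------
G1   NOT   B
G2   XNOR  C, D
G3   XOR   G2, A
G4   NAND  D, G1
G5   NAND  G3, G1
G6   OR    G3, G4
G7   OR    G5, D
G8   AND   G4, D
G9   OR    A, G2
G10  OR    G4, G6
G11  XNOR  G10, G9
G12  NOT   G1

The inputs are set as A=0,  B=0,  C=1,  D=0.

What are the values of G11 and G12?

G11 = 0  G12 = 0

G1 = NOT B = NOT 0 = 1
G2 = C XNOR D = 1 XNOR 0 = 0
G3 = G2 XOR A = 0 XOR 0 = 0
G4 = D NAND G1 = 0 NAND 1 = 1
G6 = G3 OR G4 = 0 OR 1 = 1
G9 = A OR G2 = 0 OR 0 = 0
G10 = G4 OR G6 = 1 OR 1 = 1
G11 = G10 XNOR G9 = 1 XNOR 0 = 0
G12 = NOT G1 = NOT 1 = 0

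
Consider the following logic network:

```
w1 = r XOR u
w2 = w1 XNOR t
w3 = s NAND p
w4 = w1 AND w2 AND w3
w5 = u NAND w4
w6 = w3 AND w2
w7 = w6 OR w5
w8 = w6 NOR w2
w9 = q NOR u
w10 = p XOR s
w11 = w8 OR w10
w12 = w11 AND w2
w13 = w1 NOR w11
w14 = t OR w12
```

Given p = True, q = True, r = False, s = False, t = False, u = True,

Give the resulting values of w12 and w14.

w1 = r XOR u = False XOR True = True
w2 = w1 XNOR t = True XNOR False = False
w3 = s NAND p = False NAND True = True
w6 = w3 AND w2 = True AND False = False
w8 = w6 NOR w2 = False NOR False = True
w10 = p XOR s = True XOR False = True
w11 = w8 OR w10 = True OR True = True
w12 = w11 AND w2 = True AND False = False
w14 = t OR w12 = False OR False = False

w12 = False, w14 = False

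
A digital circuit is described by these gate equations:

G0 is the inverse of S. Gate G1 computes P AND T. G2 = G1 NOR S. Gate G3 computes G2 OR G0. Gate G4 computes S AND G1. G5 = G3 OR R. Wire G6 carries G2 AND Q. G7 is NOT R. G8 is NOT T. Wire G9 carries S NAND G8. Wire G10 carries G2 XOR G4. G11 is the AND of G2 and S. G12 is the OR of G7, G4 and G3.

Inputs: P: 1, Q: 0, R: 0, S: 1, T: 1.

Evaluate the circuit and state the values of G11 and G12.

G11 = 0, G12 = 1

G0 = NOT S = NOT 1 = 0
G1 = P AND T = 1 AND 1 = 1
G2 = G1 NOR S = 1 NOR 1 = 0
G3 = G2 OR G0 = 0 OR 0 = 0
G4 = S AND G1 = 1 AND 1 = 1
G7 = NOT R = NOT 0 = 1
G11 = G2 AND S = 0 AND 1 = 0
G12 = G7 OR G4 OR G3 = 1 OR 1 OR 0 = 1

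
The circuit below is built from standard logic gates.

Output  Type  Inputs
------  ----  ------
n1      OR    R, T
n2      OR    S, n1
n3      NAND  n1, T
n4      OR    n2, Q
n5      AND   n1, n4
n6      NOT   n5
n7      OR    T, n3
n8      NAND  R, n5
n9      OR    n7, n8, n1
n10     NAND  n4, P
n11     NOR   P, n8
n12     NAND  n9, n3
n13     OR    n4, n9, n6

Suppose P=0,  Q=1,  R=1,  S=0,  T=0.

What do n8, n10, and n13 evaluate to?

n1 = R OR T = 1 OR 0 = 1
n2 = S OR n1 = 0 OR 1 = 1
n3 = n1 NAND T = 1 NAND 0 = 1
n4 = n2 OR Q = 1 OR 1 = 1
n5 = n1 AND n4 = 1 AND 1 = 1
n6 = NOT n5 = NOT 1 = 0
n7 = T OR n3 = 0 OR 1 = 1
n8 = R NAND n5 = 1 NAND 1 = 0
n9 = n7 OR n8 OR n1 = 1 OR 0 OR 1 = 1
n10 = n4 NAND P = 1 NAND 0 = 1
n13 = n4 OR n9 OR n6 = 1 OR 1 OR 0 = 1

n8 = 0, n10 = 1, n13 = 1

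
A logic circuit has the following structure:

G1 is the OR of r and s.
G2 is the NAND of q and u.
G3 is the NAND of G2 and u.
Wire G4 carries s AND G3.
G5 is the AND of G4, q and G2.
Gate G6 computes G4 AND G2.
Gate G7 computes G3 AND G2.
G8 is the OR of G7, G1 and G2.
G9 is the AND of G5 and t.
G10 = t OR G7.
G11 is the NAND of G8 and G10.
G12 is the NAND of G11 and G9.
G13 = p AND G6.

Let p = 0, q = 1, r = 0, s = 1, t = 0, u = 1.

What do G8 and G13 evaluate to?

G8 = 1; G13 = 0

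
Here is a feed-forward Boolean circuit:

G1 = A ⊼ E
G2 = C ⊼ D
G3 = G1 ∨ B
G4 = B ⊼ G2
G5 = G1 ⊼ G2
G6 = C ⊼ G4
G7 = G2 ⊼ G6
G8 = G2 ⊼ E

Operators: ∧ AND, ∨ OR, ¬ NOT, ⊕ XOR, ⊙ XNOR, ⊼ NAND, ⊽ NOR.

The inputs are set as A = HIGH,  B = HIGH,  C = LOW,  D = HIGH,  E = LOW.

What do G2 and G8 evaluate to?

G2 = C NAND D = LOW NAND HIGH = HIGH
G8 = G2 NAND E = HIGH NAND LOW = HIGH

G2 = HIGH; G8 = HIGH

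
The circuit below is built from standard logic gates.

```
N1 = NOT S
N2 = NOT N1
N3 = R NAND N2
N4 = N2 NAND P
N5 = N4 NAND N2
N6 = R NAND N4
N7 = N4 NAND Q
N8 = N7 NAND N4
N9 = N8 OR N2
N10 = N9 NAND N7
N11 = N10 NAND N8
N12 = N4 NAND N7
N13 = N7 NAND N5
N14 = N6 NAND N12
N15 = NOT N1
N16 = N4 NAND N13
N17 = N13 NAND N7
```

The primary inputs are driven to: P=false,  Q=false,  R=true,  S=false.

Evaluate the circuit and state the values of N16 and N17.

N1 = NOT S = NOT false = true
N2 = NOT N1 = NOT true = false
N4 = N2 NAND P = false NAND false = true
N5 = N4 NAND N2 = true NAND false = true
N7 = N4 NAND Q = true NAND false = true
N13 = N7 NAND N5 = true NAND true = false
N16 = N4 NAND N13 = true NAND false = true
N17 = N13 NAND N7 = false NAND true = true

N16 = true, N17 = true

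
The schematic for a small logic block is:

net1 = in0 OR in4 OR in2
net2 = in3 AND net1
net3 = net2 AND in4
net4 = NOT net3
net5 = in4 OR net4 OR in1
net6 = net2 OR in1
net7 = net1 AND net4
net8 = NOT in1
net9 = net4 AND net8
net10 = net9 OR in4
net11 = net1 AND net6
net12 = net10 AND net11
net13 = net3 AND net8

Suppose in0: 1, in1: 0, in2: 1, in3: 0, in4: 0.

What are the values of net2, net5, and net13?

net1 = in0 OR in4 OR in2 = 1 OR 0 OR 1 = 1
net2 = in3 AND net1 = 0 AND 1 = 0
net3 = net2 AND in4 = 0 AND 0 = 0
net4 = NOT net3 = NOT 0 = 1
net5 = in4 OR net4 OR in1 = 0 OR 1 OR 0 = 1
net8 = NOT in1 = NOT 0 = 1
net13 = net3 AND net8 = 0 AND 1 = 0

net2 = 0  net5 = 1  net13 = 0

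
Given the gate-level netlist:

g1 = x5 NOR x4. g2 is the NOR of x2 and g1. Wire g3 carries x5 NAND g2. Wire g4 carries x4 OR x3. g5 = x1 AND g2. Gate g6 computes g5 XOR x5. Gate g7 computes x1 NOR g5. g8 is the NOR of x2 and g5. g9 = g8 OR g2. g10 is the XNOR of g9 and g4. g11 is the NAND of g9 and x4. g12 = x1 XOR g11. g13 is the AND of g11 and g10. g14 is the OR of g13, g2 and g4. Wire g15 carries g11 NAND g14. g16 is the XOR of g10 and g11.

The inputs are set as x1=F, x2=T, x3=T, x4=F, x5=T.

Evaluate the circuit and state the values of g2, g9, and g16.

g1 = x5 NOR x4 = T NOR F = F
g2 = x2 NOR g1 = T NOR F = F
g4 = x4 OR x3 = F OR T = T
g5 = x1 AND g2 = F AND F = F
g8 = x2 NOR g5 = T NOR F = F
g9 = g8 OR g2 = F OR F = F
g10 = g9 XNOR g4 = F XNOR T = F
g11 = g9 NAND x4 = F NAND F = T
g16 = g10 XOR g11 = F XOR T = T

g2 = F; g9 = F; g16 = T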